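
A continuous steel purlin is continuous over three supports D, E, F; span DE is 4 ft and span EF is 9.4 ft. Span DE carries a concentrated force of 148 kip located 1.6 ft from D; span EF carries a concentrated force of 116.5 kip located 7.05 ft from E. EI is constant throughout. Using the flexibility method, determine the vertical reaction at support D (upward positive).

R_D = 58.87 kip

Release continuity at E by inserting a hinge; the redundant is the internal moment M_E. The primary structure is two simply-supported spans DE and EF.
End slopes at the hinge E, treating each span as simply supported:
  span DE: point load 148 at a = 1.6: Pab(L + a)/(6LEI) = 132.6/EI
  span EF: point load 116.5 at a = 7.05: Pab(L + b)/(6LEI) = 402.1/EI
  relative rotation θ_0 = (132.6 + 402.1)/EI = 534.7/EI
A unit hogging moment at E produces rotation L₁/(3EI) + L₂/(3EI) = 4.467/EI.
Slope continuity at E: θ_0 = M_E·4.467/EI, so M_E = 534.7/4.467 = 119.7 kip·ft (hogging).
Span DE, ΣM about D with M_E applied at E: R_E^{DE}·4 = 236.8 + 119.7, so R_E^{DE} = 89.13 kip and R_D = 148 − 89.13 = 58.87 kip.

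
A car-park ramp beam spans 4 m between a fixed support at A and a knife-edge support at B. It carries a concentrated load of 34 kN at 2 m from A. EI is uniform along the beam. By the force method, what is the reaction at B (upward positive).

Release the roller at B. Primary structure: cantilever fixed at A.
Free-end deflection of the primary structure under the applied loading (downward +):
  point load 34 at a = 2: Pa²(3L − a)/(6EI) = 226.7/EI
Flexibility coefficient — unit upward force at B: δ_{BB} = L³/(3EI) = 21.33/EI.
Compatibility at B: δ_0 − R_B·δ_{BB} = 0, so R_B = 226.7/21.33 = 10.62 kN.

R_B = 10.62 kN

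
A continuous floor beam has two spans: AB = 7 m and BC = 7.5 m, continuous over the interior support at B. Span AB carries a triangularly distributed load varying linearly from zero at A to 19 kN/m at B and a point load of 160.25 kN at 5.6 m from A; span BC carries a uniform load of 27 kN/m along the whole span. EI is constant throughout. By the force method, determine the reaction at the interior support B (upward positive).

R_B = 330.7 kN

Insert a hinge at B; M_B is the redundant, and each span becomes simply supported.
Discontinuity in slope at B on the released structure — sum the simple-span end rotations:
  span AB: triangular load, peak 19: w₀L³/(45EI) = 144.8/EI
  span AB: point load 160.25 at a = 5.6: Pab(L + a)/(6LEI) = 376.9/EI
  span BC: UDL 27: wL³/(24EI) = 474.6/EI
  relative rotation θ_0 = (521.7 + 474.6)/EI = 996.3/EI
A unit hogging moment at B produces rotation L₁/(3EI) + L₂/(3EI) = 4.833/EI.
Slope continuity at B: θ_0 = M_B·4.833/EI, so M_B = 996.3/4.833 = 206.1 kN·m (hogging).
Span AB, ΣM about A with M_B applied at B: R_B^{AB}·7 = 1208 + 206.1, so R_B^{AB} = 202 kN and R_A = 226.8 − 202 = 24.77 kN.
Span BC, ΣM about C: R_B^{BC}·7.5 = 759.4 + 206.1, so R_B^{BC} = 128.7 kN and R_C = 202.5 − 128.7 = 73.76 kN.
R_B = 202 + 128.7 = 330.7 kN.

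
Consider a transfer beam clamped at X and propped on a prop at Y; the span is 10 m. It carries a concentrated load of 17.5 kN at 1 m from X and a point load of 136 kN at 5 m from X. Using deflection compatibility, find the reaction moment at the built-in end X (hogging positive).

M_X = 270 kN·m

Release the roller at Y. Primary structure: cantilever fixed at X.
Primary-structure tip deflection at Y by superposition:
  point load 17.5 at a = 1: Pa²(3L − a)/(6EI) = 84.58/EI
  point load 136 at a = 5: Pa²(3L − a)/(6EI) = 14167/EI
  δ_0 = 14251/EI
Flexibility coefficient — unit upward force at Y: δ_{YY} = L³/(3EI) = 333.3/EI.
Compatibility at Y: δ_0 − R_Y·δ_{YY} = 0, so R_Y = 14251/333.3 = 42.75 kN.
Moment equilibrium about X: M_X = Σ(load moments about X) − R_Y·L = 697.5 − 42.75×10 = 270 kN·m.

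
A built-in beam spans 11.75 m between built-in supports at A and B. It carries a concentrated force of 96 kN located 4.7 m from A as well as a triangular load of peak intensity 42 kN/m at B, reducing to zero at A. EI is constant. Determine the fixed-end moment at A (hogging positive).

M_A = 355.7 kN·m

Release both end moments; the primary structure is a simply-supported span AB with redundants M_A and M_B.
On the primary (simply-supported) span, the end slopes from the loading are:
  at A: point load 96 at a = 4.7: Pab(L + b)/(6LEI) = 848.3/EI
  at B: point load 96 at a = 4.7: Pab(L + a)/(6LEI) = 742.2/EI
  at A: triangular load, peak 42: 7w₀L³/(360EI) = 1325/EI
  at B: triangular load, peak 42: w₀L³/(45EI) = 1514/EI
  θ_A0 = 2173/EI,  θ_B0 = 2256/EI
Flexibility coefficients: a unit moment at one end gives L/(3EI) there and L/(6EI) at the far end, so f₁₁ = f₂₂ = 3.917/EI and f₁₂ = f₂₁ = 1.958/EI.
Compatibility — zero rotation at each built-in end:
  3.917 M_A + 1.958 M_B = 2173
  1.958 M_A + 3.917 M_B = 2256
Solving the pair gives M_A = 355.7 kN·m and M_B = 398.2 kN·m (hogging).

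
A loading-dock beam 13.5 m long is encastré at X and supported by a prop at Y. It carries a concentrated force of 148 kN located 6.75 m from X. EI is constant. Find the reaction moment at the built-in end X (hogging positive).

M_X = 374.6 kN·m

Take the reaction at Y as the redundant and release it; the primary structure is a cantilever fixed at X.
Deflection at Y on the released cantilever, summing each load's contribution:
  point load 148 at a = 6.75: Pa²(3L − a)/(6EI) = 37931/EI
Tip deflection under a unit load at Y: L³/(3EI) = 820.1/EI.
The prop prevents deflection at Y: R_Y = δ_0/δ_{YY} = 37931/820.1 = 46.25 kN.
Moment equilibrium about X: M_X = Σ(load moments about X) − R_Y·L = 999 − 46.25×13.5 = 374.6 kN·m.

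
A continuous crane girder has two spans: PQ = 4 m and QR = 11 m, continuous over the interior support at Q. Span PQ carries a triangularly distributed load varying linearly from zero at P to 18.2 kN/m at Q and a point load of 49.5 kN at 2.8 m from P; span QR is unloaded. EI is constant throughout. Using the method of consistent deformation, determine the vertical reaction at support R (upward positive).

R_R = -1.327 kN

Take M_Q as the redundant. Released structure: two simple spans PQ and QR with a hinge at Q.
End slopes at the hinge Q, treating each span as simply supported:
  span PQ: triangular load, peak 18.2: w₀L³/(45EI) = 25.88/EI
  span PQ: point load 49.5 at a = 2.8: Pab(L + a)/(6LEI) = 47.12/EI
  relative rotation θ_0 = (73.01 + 0)/EI = 73.01/EI
A unit hogging moment at Q produces rotation L₁/(3EI) + L₂/(3EI) = 5/EI.
Compatibility: M_Q·(L₁+L₂)/(3EI) = θ_0, giving M_Q = 14.6 kN·m (hogging).
Span QR, ΣM about R: R_Q^{QR}·11 = 0 + 14.6, so R_Q^{QR} = 1.327 kN and R_R = 0 − 1.327 = -1.327 kN.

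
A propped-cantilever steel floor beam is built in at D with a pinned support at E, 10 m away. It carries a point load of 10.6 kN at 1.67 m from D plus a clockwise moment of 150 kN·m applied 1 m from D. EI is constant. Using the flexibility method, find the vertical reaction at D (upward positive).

Release the roller at E. Primary structure: cantilever fixed at D.
Downward deflection at the released point E due to the loads:
  point load 10.6 at a = 1.67: Pa²(3L − a)/(6EI) = 139.6/EI
  clockwise couple 150 at a = 1: M₀a(2L − a)/(2EI) = 1425/EI
  δ_0 = 1565/EI
Tip deflection under a unit load at E: L³/(3EI) = 333.3/EI.
Compatibility at E: δ_0 − R_E·δ_{EE} = 0, so R_E = 1565/333.3 = 4.694 kN.
Vertical equilibrium: R_D = ΣP − R_E = 10.6 − 4.694 = 5.906 kN.

R_D = 5.906 kN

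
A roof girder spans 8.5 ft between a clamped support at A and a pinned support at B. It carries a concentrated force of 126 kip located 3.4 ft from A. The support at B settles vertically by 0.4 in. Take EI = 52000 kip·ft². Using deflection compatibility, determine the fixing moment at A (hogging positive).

M_A = 277.6 kip·ft

Choose R_B as the redundant. The primary structure is the cantilever fixed at A.
Downward deflection at the released point B due to the loads:
  point load 126 at a = 3.4: Pa²(3L − a)/(6EI) = 5365/EI
Tip deflection under a unit load at B: L³/(3EI) = 204.7/EI.
With EI = 52000 kip·ft²: δ_0 = 0.10317 ft and δ_{BB} = 0.003937 ft/kip.
Compatibility — the beam at B must follow the support down by 0.03333 ft: δ_0 − R_B·δ_{BB} = 0.03333, so R_B = (0.10317 − 0.03333)/0.003937 = 17.74 kip.
Moment equilibrium about A: M_A = Σ(load moments about A) − R_B·L = 428.4 − 17.74×8.5 = 277.6 kip·ft.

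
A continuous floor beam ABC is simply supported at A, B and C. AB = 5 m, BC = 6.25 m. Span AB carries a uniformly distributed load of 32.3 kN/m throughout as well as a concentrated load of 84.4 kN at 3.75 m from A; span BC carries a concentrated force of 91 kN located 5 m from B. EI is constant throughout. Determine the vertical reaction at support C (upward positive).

Release continuity at B by inserting a hinge; the redundant is the internal moment M_B. The primary structure is two simply-supported spans AB and BC.
Rotations at B on the released spans (each span's end-slope, ×1/EI):
  span AB: UDL 32.3: wL³/(24EI) = 168.2/EI
  span AB: point load 84.4 at a = 3.75: Pab(L + a)/(6LEI) = 115.4/EI
  span BC: point load 91 at a = 5: Pab(L + b)/(6LEI) = 113.8/EI
  relative rotation θ_0 = (283.6 + 113.8)/EI = 397.4/EI
A unit hogging moment at B produces rotation L₁/(3EI) + L₂/(3EI) = 3.75/EI.
Compatibility: M_B·(L₁+L₂)/(3EI) = θ_0, giving M_B = 106 kN·m (hogging).
Span BC, ΣM about C: R_B^{BC}·6.25 = 113.8 + 106, so R_B^{BC} = 35.15 kN and R_C = 91 − 35.15 = 55.85 kN.

R_C = 55.85 kN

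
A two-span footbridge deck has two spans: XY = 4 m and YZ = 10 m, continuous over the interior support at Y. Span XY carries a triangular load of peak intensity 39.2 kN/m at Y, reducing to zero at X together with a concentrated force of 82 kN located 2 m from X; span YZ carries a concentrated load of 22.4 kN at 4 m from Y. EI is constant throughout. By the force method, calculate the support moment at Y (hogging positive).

M_Y = 60.24 kN·m

Release continuity at Y by inserting a hinge; the redundant is the internal moment M_Y. The primary structure is two simply-supported spans XY and YZ.
End slopes at the hinge Y, treating each span as simply supported:
  span XY: triangular load, peak 39.2: w₀L³/(45EI) = 55.75/EI
  span XY: point load 82 at a = 2: Pab(L + a)/(6LEI) = 82/EI
  span YZ: point load 22.4 at a = 4: Pab(L + b)/(6LEI) = 143.4/EI
  relative rotation θ_0 = (137.8 + 143.4)/EI = 281.1/EI
A unit hogging moment at Y produces rotation L₁/(3EI) + L₂/(3EI) = 4.667/EI.
Compatibility: M_Y·(L₁+L₂)/(3EI) = θ_0, giving M_Y = 60.24 kN·m (hogging).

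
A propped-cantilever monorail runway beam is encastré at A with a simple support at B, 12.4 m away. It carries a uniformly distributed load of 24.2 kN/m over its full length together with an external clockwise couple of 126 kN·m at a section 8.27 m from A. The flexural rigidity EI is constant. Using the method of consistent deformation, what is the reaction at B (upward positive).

R_B = 126.1 kN

Release the roller at B. Primary structure: cantilever fixed at A.
Primary-structure tip deflection at B by superposition:
  UDL 24.2: wL⁴/(8EI) = 71517/EI
  clockwise couple 126 at a = 8.27: M₀a(2L − a)/(2EI) = 8612/EI
  δ_0 = 80130/EI
Flexibility coefficient — unit upward force at B: δ_{BB} = L³/(3EI) = 635.5/EI.
Compatibility at B: δ_0 − R_B·δ_{BB} = 0, so R_B = 80130/635.5 = 126.1 kN.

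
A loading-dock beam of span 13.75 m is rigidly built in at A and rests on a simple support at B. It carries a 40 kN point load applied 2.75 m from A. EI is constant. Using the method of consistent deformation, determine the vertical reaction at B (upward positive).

R_B = 2.24 kN

Choose R_B as the redundant. The primary structure is the cantilever fixed at A.
Deflection at B on the released cantilever, summing each load's contribution:
  point load 40 at a = 2.75: Pa²(3L − a)/(6EI) = 1941/EI
Tip deflection under a unit load at B: L³/(3EI) = 866.5/EI.
Compatibility at B: δ_0 − R_B·δ_{BB} = 0, so R_B = 1941/866.5 = 2.24 kN.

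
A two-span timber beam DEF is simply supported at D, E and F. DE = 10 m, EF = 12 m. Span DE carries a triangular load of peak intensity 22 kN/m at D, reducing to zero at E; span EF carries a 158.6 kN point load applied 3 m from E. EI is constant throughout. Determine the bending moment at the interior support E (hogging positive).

M_E = 228.6 kN·m

Insert a hinge at E; M_E is the redundant, and each span becomes simply supported.
Discontinuity in slope at E on the released structure — sum the simple-span end rotations:
  span DE: triangular load, peak 22: 7w₀L³/(360EI) = 427.8/EI
  span EF: point load 158.6 at a = 3: Pab(L + b)/(6LEI) = 1249/EI
  relative rotation θ_0 = (427.8 + 1249)/EI = 1677/EI
A unit hogging moment at E produces rotation L₁/(3EI) + L₂/(3EI) = 7.333/EI.
Slope continuity at E: θ_0 = M_E·7.333/EI, so M_E = 1677/7.333 = 228.6 kN·m (hogging).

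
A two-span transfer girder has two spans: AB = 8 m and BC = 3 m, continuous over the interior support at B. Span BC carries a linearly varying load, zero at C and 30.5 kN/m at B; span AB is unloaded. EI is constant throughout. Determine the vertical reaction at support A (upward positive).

R_A = -0.6239 kN

Take M_B as the redundant. Released structure: two simple spans AB and BC with a hinge at B.
End slopes at the hinge B, treating each span as simply supported:
  span BC: triangular load, peak 30.5: w₀L³/(45EI) = 18.3/EI
  relative rotation θ_0 = (0 + 18.3)/EI = 18.3/EI
A unit hogging moment at B produces rotation L₁/(3EI) + L₂/(3EI) = 3.667/EI.
Compatibility: M_B·(L₁+L₂)/(3EI) = θ_0, giving M_B = 4.991 kN·m (hogging).
Span AB, ΣM about A with M_B applied at B: R_B^{AB}·8 = 0 + 4.991, so R_B^{AB} = 0.6239 kN and R_A = 0 − 0.6239 = -0.6239 kN.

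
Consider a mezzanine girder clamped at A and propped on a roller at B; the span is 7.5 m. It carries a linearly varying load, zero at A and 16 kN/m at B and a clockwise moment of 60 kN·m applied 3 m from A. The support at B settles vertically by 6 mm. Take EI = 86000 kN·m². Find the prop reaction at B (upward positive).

R_B = 37.01 kN

Take the reaction at B as the redundant and release it; the primary structure is a cantilever fixed at A.
Deflection at B on the released cantilever, summing each load's contribution:
  triangular load, peak 16 at the free end: 11w₀L⁴/(120EI) = 4641/EI
  clockwise couple 60 at a = 3: M₀a(2L − a)/(2EI) = 1080/EI
  δ_0 = 5721/EI
Flexibility coefficient — unit upward force at B: δ_{BB} = L³/(3EI) = 140.6/EI.
With EI = 86000 kN·m²: δ_0 = 0.066519 m and δ_{BB} = 0.001635 m/kN.
Compatibility — the beam at B must follow the support down by 0.006 m: δ_0 − R_B·δ_{BB} = 0.006, so R_B = (0.066519 − 0.006)/0.001635 = 37.01 kN.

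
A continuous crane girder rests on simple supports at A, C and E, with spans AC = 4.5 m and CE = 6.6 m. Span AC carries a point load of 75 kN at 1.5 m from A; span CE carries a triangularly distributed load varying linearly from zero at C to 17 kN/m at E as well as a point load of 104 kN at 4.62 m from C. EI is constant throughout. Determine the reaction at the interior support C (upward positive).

R_C = 112.9 kN

Release continuity at C by inserting a hinge; the redundant is the internal moment M_C. The primary structure is two simply-supported spans AC and CE.
Rotations at C on the released spans (each span's end-slope, ×1/EI):
  span AC: point load 75 at a = 1.5: Pab(L + a)/(6LEI) = 75/EI
  span CE: triangular load, peak 17: 7w₀L³/(360EI) = 95.03/EI
  span CE: point load 104 at a = 4.62: Pab(L + b)/(6LEI) = 206.1/EI
  relative rotation θ_0 = (75 + 301.2)/EI = 376.2/EI
A unit hogging moment at C produces rotation L₁/(3EI) + L₂/(3EI) = 3.7/EI.
Slope continuity at C: θ_0 = M_C·3.7/EI, so M_C = 376.2/3.7 = 101.7 kN·m (hogging).
Span AC, ΣM about A with M_C applied at C: R_C^{AC}·4.5 = 112.5 + 101.7, so R_C^{AC} = 47.59 kN and R_A = 75 − 47.59 = 27.41 kN.
Span CE, ΣM about E: R_C^{CE}·6.6 = 329.3 + 101.7, so R_C^{CE} = 65.3 kN and R_E = 160.1 − 65.3 = 94.8 kN.
R_C = 47.59 + 65.3 = 112.9 kN.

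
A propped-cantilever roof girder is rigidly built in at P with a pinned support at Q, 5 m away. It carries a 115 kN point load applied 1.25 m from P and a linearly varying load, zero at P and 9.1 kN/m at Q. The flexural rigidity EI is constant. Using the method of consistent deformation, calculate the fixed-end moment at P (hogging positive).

M_P = 107.6 kN·m

Release the roller at Q. Primary structure: cantilever fixed at P.
Free-end deflection of the primary structure under the applied loading (downward +):
  point load 115 at a = 1.25: Pa²(3L − a)/(6EI) = 411.8/EI
  triangular load, peak 9.1 at the free end: 11w₀L⁴/(120EI) = 521.4/EI
  δ_0 = 933.1/EI
Tip deflection under a unit load at Q: L³/(3EI) = 41.67/EI.
The prop prevents deflection at Q: R_Q = δ_0/δ_{QQ} = 933.1/41.67 = 22.4 kN.
Moment equilibrium about P: M_P = Σ(load moments about P) − R_Q·L = 219.6 − 22.4×5 = 107.6 kN·m.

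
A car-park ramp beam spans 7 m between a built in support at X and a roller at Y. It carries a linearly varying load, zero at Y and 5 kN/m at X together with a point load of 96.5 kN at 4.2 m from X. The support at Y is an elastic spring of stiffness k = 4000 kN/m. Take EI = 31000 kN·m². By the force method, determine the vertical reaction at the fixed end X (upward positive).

Remove the prop at Y; the released (primary) structure is a cantilever built in at X.
Deflection at Y on the released cantilever, summing each load's contribution:
  triangular load, peak 5 at the fixed end: w₀L⁴/(30EI) = 400.2/EI
  point load 96.5 at a = 4.2: Pa²(3L − a)/(6EI) = 4766/EI
  δ_0 = 5166/EI
Flexibility coefficient — unit upward force at Y: δ_{YY} = L³/(3EI) = 114.3/EI.
With EI = 31000 kN·m²: δ_0 = 0.16666 m and δ_{YY} = 0.003688 m/kN.
Compatibility — the spring shortens by R_Y/k under the reaction it provides: δ_0 − R_Y·δ_{YY} = R_Y/k. With 1/k = 0.00025 m/kN, R_Y = δ_0 / (δ_{YY} + 1/k) = 0.16666 / (0.003688 + 0.00025) = 42.32 kN.
Vertical equilibrium: R_X = ΣP − R_Y = 114 − 42.32 = 71.68 kN.

R_X = 71.68 kN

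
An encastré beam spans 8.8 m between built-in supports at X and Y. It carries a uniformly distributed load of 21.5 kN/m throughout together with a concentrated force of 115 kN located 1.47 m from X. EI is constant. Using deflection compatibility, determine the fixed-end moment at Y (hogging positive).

M_Y = 162.3 kN·m

Release both end moments; the primary structure is a simply-supported span XY with redundants M_X and M_Y.
Simple-span end rotations at X and Y under the given loads:
  at X: UDL 21.5: wL³/(24EI) = 610.5/EI
  at Y: UDL 21.5: wL³/(24EI) = 610.5/EI
  at X: point load 115 at a = 1.47: Pab(L + b)/(6LEI) = 378.5/EI
  at Y: point load 115 at a = 1.47: Pab(L + a)/(6LEI) = 241/EI
  θ_X0 = 989/EI,  θ_Y0 = 851.5/EI
Flexibility coefficients: a unit moment at one end gives L/(3EI) there and L/(6EI) at the far end, so f₁₁ = f₂₂ = 2.933/EI and f₁₂ = f₂₁ = 1.467/EI.
Compatibility — zero rotation at each built-in end:
  2.933 M_X + 1.467 M_Y = 989
  1.467 M_X + 2.933 M_Y = 851.5
Solving the pair gives M_X = 256 kN·m and M_Y = 162.3 kN·m (hogging).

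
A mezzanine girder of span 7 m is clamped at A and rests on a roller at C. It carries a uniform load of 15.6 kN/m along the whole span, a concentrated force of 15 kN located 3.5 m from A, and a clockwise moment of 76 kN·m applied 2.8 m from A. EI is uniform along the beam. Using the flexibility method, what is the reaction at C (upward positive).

R_C = 56.06 kN

Take the reaction at C as the redundant and release it; the primary structure is a cantilever fixed at A.
Deflection at C on the released cantilever, summing each load's contribution:
  UDL 15.6: wL⁴/(8EI) = 4682/EI
  point load 15 at a = 3.5: Pa²(3L − a)/(6EI) = 535.9/EI
  clockwise couple 76 at a = 2.8: M₀a(2L − a)/(2EI) = 1192/EI
  δ_0 = 6410/EI
Flexibility coefficient — unit upward force at C: δ_{CC} = L³/(3EI) = 114.3/EI.
The prop prevents deflection at C: R_C = δ_0/δ_{CC} = 6410/114.3 = 56.06 kN.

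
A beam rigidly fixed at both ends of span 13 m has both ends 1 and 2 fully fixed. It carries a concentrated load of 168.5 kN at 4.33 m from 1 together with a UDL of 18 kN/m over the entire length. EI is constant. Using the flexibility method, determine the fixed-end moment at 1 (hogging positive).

Take the two fixed-end moments M_1, M_2 as redundants; the released structure is the simple span 12.
Simple-span end rotations at 1 and 2 under the given loads:
  at 1: point load 168.5 at a = 4.33: Pab(L + b)/(6LEI) = 1757/EI
  at 2: point load 168.5 at a = 4.33: Pab(L + a)/(6LEI) = 1405/EI
  at 1: UDL 18: wL³/(24EI) = 1648/EI
  at 2: UDL 18: wL³/(24EI) = 1648/EI
  θ_10 = 3405/EI,  θ_20 = 3053/EI
Flexibility coefficients: a unit moment at one end gives L/(3EI) there and L/(6EI) at the far end, so f₁₁ = f₂₂ = 4.333/EI and f₁₂ = f₂₁ = 2.167/EI.
Compatibility — zero rotation at each built-in end:
  4.333 M_1 + 2.167 M_2 = 3405
  2.167 M_1 + 4.333 M_2 = 3053
Solving the pair gives M_1 = 578 kN·m and M_2 = 415.6 kN·m (hogging).

M_1 = 578 kN·m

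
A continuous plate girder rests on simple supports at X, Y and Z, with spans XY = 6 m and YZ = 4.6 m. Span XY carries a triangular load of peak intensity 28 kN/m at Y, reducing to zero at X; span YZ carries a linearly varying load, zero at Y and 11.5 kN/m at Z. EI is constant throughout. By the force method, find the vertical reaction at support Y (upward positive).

R_Y = 81.79 kN

Take M_Y as the redundant. Released structure: two simple spans XY and YZ with a hinge at Y.
Rotations at Y on the released spans (each span's end-slope, ×1/EI):
  span XY: triangular load, peak 28: w₀L³/(45EI) = 134.4/EI
  span YZ: triangular load, peak 11.5: 7w₀L³/(360EI) = 21.77/EI
  relative rotation θ_0 = (134.4 + 21.77)/EI = 156.2/EI
A unit hogging moment at Y produces rotation L₁/(3EI) + L₂/(3EI) = 3.533/EI.
Compatibility: M_Y·(L₁+L₂)/(3EI) = θ_0, giving M_Y = 44.2 kN·m (hogging).
Span XY, ΣM about X with M_Y applied at Y: R_Y^{XY}·6 = 336 + 44.2, so R_Y^{XY} = 63.37 kN and R_X = 84 − 63.37 = 20.63 kN.
Span YZ, ΣM about Z: R_Y^{YZ}·4.6 = 40.56 + 44.2, so R_Y^{YZ} = 18.42 kN and R_Z = 26.45 − 18.42 = 8.025 kN.
R_Y = 63.37 + 18.42 = 81.79 kN.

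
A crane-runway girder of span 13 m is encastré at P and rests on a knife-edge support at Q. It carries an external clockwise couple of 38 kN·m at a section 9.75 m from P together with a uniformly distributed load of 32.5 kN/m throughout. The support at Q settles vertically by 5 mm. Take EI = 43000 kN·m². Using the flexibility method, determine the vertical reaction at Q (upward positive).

Choose R_Q as the redundant. The primary structure is the cantilever fixed at P.
Free-end deflection of the primary structure under the applied loading (downward +):
  clockwise couple 38 at a = 9.75: M₀a(2L − a)/(2EI) = 3010/EI
  UDL 32.5: wL⁴/(8EI) = 116029/EI
  δ_0 = 119039/EI
Tip deflection under a unit load at Q: L³/(3EI) = 732.3/EI.
With EI = 43000 kN·m²: δ_0 = 2.7684 m and δ_{QQ} = 0.017031 m/kN.
Compatibility — the beam at Q must follow the support down by 0.005 m: δ_0 − R_Q·δ_{QQ} = 0.005, so R_Q = (2.7684 − 0.005)/0.017031 = 162.3 kN.

R_Q = 162.3 kN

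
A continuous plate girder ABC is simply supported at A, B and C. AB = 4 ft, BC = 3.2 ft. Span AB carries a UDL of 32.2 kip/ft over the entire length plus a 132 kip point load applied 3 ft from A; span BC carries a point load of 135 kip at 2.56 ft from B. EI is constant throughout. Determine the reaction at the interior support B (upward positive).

R_B = 248 kip

Insert a hinge at B; M_B is the redundant, and each span becomes simply supported.
End slopes at the hinge B, treating each span as simply supported:
  span AB: UDL 32.2: wL³/(24EI) = 85.87/EI
  span AB: point load 132 at a = 3: Pab(L + a)/(6LEI) = 115.5/EI
  span BC: point load 135 at a = 2.56: Pab(L + b)/(6LEI) = 44.24/EI
  relative rotation θ_0 = (201.4 + 44.24)/EI = 245.6/EI
A unit hogging moment at B produces rotation L₁/(3EI) + L₂/(3EI) = 2.4/EI.
Compatibility: M_B·(L₁+L₂)/(3EI) = θ_0, giving M_B = 102.3 kip·ft (hogging).
Span AB, ΣM about A with M_B applied at B: R_B^{AB}·4 = 653.6 + 102.3, so R_B^{AB} = 189 kip and R_A = 260.8 − 189 = 71.82 kip.
Span BC, ΣM about C: R_B^{BC}·3.2 = 86.4 + 102.3, so R_B^{BC} = 58.98 kip and R_C = 135 − 58.98 = 76.02 kip.
R_B = 189 + 58.98 = 248 kip.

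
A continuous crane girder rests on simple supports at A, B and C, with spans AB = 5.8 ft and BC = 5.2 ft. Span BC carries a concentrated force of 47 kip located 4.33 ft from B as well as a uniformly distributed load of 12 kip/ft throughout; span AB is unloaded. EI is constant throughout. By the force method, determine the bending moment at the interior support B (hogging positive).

M_B = 28.57 kip·ft

Take M_B as the redundant. Released structure: two simple spans AB and BC with a hinge at B.
End slopes at the hinge B, treating each span as simply supported:
  span BC: point load 47 at a = 4.33: Pab(L + b)/(6LEI) = 34.45/EI
  span BC: UDL 12: wL³/(24EI) = 70.3/EI
  relative rotation θ_0 = (0 + 104.8)/EI = 104.8/EI
A unit hogging moment at B produces rotation L₁/(3EI) + L₂/(3EI) = 3.667/EI.
Slope continuity at B: θ_0 = M_B·3.667/EI, so M_B = 104.8/3.667 = 28.57 kip·ft (hogging).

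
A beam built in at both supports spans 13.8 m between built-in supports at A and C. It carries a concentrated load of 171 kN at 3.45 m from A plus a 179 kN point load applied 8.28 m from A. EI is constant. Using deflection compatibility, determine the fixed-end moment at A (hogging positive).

Take the two fixed-end moments M_A, M_C as redundants; the released structure is the simple span AC.
End rotations of the released simple span under the applied load (×1/EI):
  at A: point load 171 at a = 3.45: Pab(L + b)/(6LEI) = 1781/EI
  at C: point load 171 at a = 3.45: Pab(L + a)/(6LEI) = 1272/EI
  at A: point load 179 at a = 8.28: Pab(L + b)/(6LEI) = 1909/EI
  at C: point load 179 at a = 8.28: Pab(L + a)/(6LEI) = 2182/EI
  θ_A0 = 3690/EI,  θ_C0 = 3454/EI
Flexibility coefficients: a unit moment at one end gives L/(3EI) there and L/(6EI) at the far end, so f₁₁ = f₂₂ = 4.6/EI and f₁₂ = f₂₁ = 2.3/EI.
Compatibility — zero rotation at each built-in end:
  4.6 M_A + 2.3 M_C = 3690
  2.3 M_A + 4.6 M_C = 3454
Solving the pair gives M_A = 569 kN·m and M_C = 466.3 kN·m (hogging).

M_A = 569 kN·m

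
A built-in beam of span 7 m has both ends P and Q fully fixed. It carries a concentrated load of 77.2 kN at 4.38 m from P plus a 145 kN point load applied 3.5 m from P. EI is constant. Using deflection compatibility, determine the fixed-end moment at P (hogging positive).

M_P = 174.2 kN·m

Take the two fixed-end moments M_P, M_Q as redundants; the released structure is the simple span PQ.
On the primary (simply-supported) span, the end slopes from the loading are:
  at P: point load 77.2 at a = 4.38: Pab(L + b)/(6LEI) = 202.9/EI
  at Q: point load 77.2 at a = 4.38: Pab(L + a)/(6LEI) = 240/EI
  at P: point load 145 at a = 3.5: Pab(L + b)/(6LEI) = 444.1/EI
  at Q: point load 145 at a = 3.5: Pab(L + a)/(6LEI) = 444.1/EI
  θ_P0 = 647/EI,  θ_Q0 = 684.1/EI
Flexibility coefficients: a unit moment at one end gives L/(3EI) there and L/(6EI) at the far end, so f₁₁ = f₂₂ = 2.333/EI and f₁₂ = f₂₁ = 1.167/EI.
Compatibility — zero rotation at each built-in end:
  2.333 M_P + 1.167 M_Q = 647
  1.167 M_P + 2.333 M_Q = 684.1
Solving the pair gives M_P = 174.2 kN·m and M_Q = 206.1 kN·m (hogging).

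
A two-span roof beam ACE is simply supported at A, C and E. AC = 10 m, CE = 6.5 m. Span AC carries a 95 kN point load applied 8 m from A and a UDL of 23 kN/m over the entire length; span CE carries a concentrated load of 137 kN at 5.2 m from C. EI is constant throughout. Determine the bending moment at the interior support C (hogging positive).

Release continuity at C by inserting a hinge; the redundant is the internal moment M_C. The primary structure is two simply-supported spans AC and CE.
Rotations at C on the released spans (each span's end-slope, ×1/EI):
  span AC: point load 95 at a = 8: Pab(L + a)/(6LEI) = 456/EI
  span AC: UDL 23: wL³/(24EI) = 958.3/EI
  span CE: point load 137 at a = 5.2: Pab(L + b)/(6LEI) = 185.2/EI
  relative rotation θ_0 = (1414 + 185.2)/EI = 1600/EI
A unit hogging moment at C produces rotation L₁/(3EI) + L₂/(3EI) = 5.5/EI.
Slope continuity at C: θ_0 = M_C·5.5/EI, so M_C = 1600/5.5 = 290.8 kN·m (hogging).

M_C = 290.8 kN·m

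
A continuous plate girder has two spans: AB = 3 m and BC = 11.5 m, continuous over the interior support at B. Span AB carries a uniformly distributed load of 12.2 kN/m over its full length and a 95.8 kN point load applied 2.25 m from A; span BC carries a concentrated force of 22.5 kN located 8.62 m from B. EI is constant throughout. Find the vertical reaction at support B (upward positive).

Take M_B as the redundant. Released structure: two simple spans AB and BC with a hinge at B.
Discontinuity in slope at B on the released structure — sum the simple-span end rotations:
  span AB: UDL 12.2: wL³/(24EI) = 13.72/EI
  span AB: point load 95.8 at a = 2.25: Pab(L + a)/(6LEI) = 47.15/EI
  span BC: point load 22.5 at a = 8.62: Pab(L + b)/(6LEI) = 116.4/EI
  relative rotation θ_0 = (60.88 + 116.4)/EI = 177.3/EI
A unit hogging moment at B produces rotation L₁/(3EI) + L₂/(3EI) = 4.833/EI.
Compatibility: M_B·(L₁+L₂)/(3EI) = θ_0, giving M_B = 36.68 kN·m (hogging).
Span AB, ΣM about A with M_B applied at B: R_B^{AB}·3 = 270.4 + 36.68, so R_B^{AB} = 102.4 kN and R_A = 132.4 − 102.4 = 30.02 kN.
Span BC, ΣM about C: R_B^{BC}·11.5 = 64.8 + 36.68, so R_B^{BC} = 8.824 kN and R_C = 22.5 − 8.824 = 13.68 kN.
R_B = 102.4 + 8.824 = 111.2 kN.

R_B = 111.2 kN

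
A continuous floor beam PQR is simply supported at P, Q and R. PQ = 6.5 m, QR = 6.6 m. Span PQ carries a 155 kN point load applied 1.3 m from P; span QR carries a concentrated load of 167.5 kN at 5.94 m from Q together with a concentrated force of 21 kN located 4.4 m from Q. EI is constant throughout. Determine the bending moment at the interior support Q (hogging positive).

Insert a hinge at Q; M_Q is the redundant, and each span becomes simply supported.
Rotations at Q on the released spans (each span's end-slope, ×1/EI):
  span PQ: point load 155 at a = 1.3: Pab(L + a)/(6LEI) = 209.6/EI
  span QR: point load 167.5 at a = 5.94: Pab(L + b)/(6LEI) = 120.4/EI
  span QR: point load 21 at a = 4.4: Pab(L + b)/(6LEI) = 45.17/EI
  relative rotation θ_0 = (209.6 + 165.6)/EI = 375.1/EI
A unit hogging moment at Q produces rotation L₁/(3EI) + L₂/(3EI) = 4.367/EI.
Compatibility: M_Q·(L₁+L₂)/(3EI) = θ_0, giving M_Q = 85.91 kN·m (hogging).

M_Q = 85.91 kN·m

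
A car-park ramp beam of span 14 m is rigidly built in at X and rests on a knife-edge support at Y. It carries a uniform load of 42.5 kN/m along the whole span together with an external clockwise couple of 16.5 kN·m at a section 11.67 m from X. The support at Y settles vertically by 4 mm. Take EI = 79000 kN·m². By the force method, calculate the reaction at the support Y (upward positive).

Take the reaction at Y as the redundant and release it; the primary structure is a cantilever fixed at X.
Downward deflection at the released point Y due to the loads:
  UDL 42.5: wL⁴/(8EI) = 204085/EI
  clockwise couple 16.5 at a = 11.67: M₀a(2L − a)/(2EI) = 1572/EI
  δ_0 = 205657/EI
Flexibility coefficient — unit upward force at Y: δ_{YY} = L³/(3EI) = 914.7/EI.
With EI = 79000 kN·m²: δ_0 = 2.6033 m and δ_{YY} = 0.011578 m/kN.
Compatibility — the beam at Y must follow the support down by 0.004 m: δ_0 − R_Y·δ_{YY} = 0.004, so R_Y = (2.6033 − 0.004)/0.011578 = 224.5 kN.

R_Y = 224.5 kN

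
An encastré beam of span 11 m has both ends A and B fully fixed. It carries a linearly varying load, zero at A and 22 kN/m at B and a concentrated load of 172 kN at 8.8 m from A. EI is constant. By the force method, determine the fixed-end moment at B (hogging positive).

M_B = 375.3 kN·m

Take the two fixed-end moments M_A, M_B as redundants; the released structure is the simple span AB.
End rotations of the released simple span under the applied load (×1/EI):
  at A: triangular load, peak 22: 7w₀L³/(360EI) = 569.4/EI
  at B: triangular load, peak 22: w₀L³/(45EI) = 650.7/EI
  at A: point load 172 at a = 8.8: Pab(L + b)/(6LEI) = 666/EI
  at B: point load 172 at a = 8.8: Pab(L + a)/(6LEI) = 999/EI
  θ_A0 = 1235/EI,  θ_B0 = 1650/EI
Flexibility coefficients: a unit moment at one end gives L/(3EI) there and L/(6EI) at the far end, so f₁₁ = f₂₂ = 3.667/EI and f₁₂ = f₂₁ = 1.833/EI.
Compatibility — zero rotation at each built-in end:
  3.667 M_A + 1.833 M_B = 1235
  1.833 M_A + 3.667 M_B = 1650
Solving the pair gives M_A = 149.3 kN·m and M_B = 375.3 kN·m (hogging).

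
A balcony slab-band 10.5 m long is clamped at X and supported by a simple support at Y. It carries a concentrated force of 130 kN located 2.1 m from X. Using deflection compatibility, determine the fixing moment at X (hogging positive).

M_X = 196.6 kN·m

Choose R_Y as the redundant. The primary structure is the cantilever fixed at X.
Downward deflection at the released point Y due to the loads:
  point load 130 at a = 2.1: Pa²(3L − a)/(6EI) = 2809/EI
Flexibility coefficient — unit upward force at Y: δ_{YY} = L³/(3EI) = 385.9/EI.
The prop prevents deflection at Y: R_Y = δ_0/δ_{YY} = 2809/385.9 = 7.28 kN.
Moment equilibrium about X: M_X = Σ(load moments about X) − R_Y·L = 273 − 7.28×10.5 = 196.6 kN·m.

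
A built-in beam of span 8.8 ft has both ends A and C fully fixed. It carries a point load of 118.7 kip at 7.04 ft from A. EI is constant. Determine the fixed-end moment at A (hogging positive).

M_A = 33.43 kip·ft

Take the two fixed-end moments M_A, M_C as redundants; the released structure is the simple span AC.
End rotations of the released simple span under the applied load (×1/EI):
  at A: point load 118.7 at a = 7.04: Pab(L + b)/(6LEI) = 294.1/EI
  at C: point load 118.7 at a = 7.04: Pab(L + a)/(6LEI) = 441.2/EI
  θ_A0 = 294.1/EI,  θ_C0 = 441.2/EI
Flexibility coefficients: a unit moment at one end gives L/(3EI) there and L/(6EI) at the far end, so f₁₁ = f₂₂ = 2.933/EI and f₁₂ = f₂₁ = 1.467/EI.
Compatibility — zero rotation at each built-in end:
  2.933 M_A + 1.467 M_C = 294.1
  1.467 M_A + 2.933 M_C = 441.2
Solving the pair gives M_A = 33.43 kip·ft and M_C = 133.7 kip·ft (hogging).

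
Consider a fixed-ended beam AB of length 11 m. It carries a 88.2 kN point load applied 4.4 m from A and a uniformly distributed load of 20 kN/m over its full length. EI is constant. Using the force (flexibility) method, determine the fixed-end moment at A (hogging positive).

M_A = 341.4 kN·m

Release both end moments; the primary structure is a simply-supported span AB with redundants M_A and M_B.
On the primary (simply-supported) span, the end slopes from the loading are:
  at A: point load 88.2 at a = 4.4: Pab(L + b)/(6LEI) = 683/EI
  at B: point load 88.2 at a = 4.4: Pab(L + a)/(6LEI) = 597.6/EI
  at A: UDL 20: wL³/(24EI) = 1109/EI
  at B: UDL 20: wL³/(24EI) = 1109/EI
  θ_A0 = 1792/EI,  θ_B0 = 1707/EI
Flexibility coefficients: a unit moment at one end gives L/(3EI) there and L/(6EI) at the far end, so f₁₁ = f₂₂ = 3.667/EI and f₁₂ = f₂₁ = 1.833/EI.
Compatibility — zero rotation at each built-in end:
  3.667 M_A + 1.833 M_B = 1792
  1.833 M_A + 3.667 M_B = 1707
Solving the pair gives M_A = 341.4 kN·m and M_B = 294.8 kN·m (hogging).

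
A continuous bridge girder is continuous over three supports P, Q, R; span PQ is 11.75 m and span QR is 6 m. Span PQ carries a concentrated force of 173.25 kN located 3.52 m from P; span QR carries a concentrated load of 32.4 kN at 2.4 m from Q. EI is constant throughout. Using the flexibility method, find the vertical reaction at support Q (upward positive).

R_Q = 120.8 kN

Take M_Q as the redundant. Released structure: two simple spans PQ and QR with a hinge at Q.
End slopes at the hinge Q, treating each span as simply supported:
  span PQ: point load 173.25 at a = 3.52: Pab(L + a)/(6LEI) = 1087/EI
  span QR: point load 32.4 at a = 2.4: Pab(L + b)/(6LEI) = 74.65/EI
  relative rotation θ_0 = (1087 + 74.65)/EI = 1162/EI
A unit hogging moment at Q produces rotation L₁/(3EI) + L₂/(3EI) = 5.917/EI.
Compatibility: M_Q·(L₁+L₂)/(3EI) = θ_0, giving M_Q = 196.4 kN·m (hogging).
Span PQ, ΣM about P with M_Q applied at Q: R_Q^{PQ}·11.75 = 609.8 + 196.4, so R_Q^{PQ} = 68.61 kN and R_P = 173.2 − 68.61 = 104.6 kN.
Span QR, ΣM about R: R_Q^{QR}·6 = 116.6 + 196.4, so R_Q^{QR} = 52.17 kN and R_R = 32.4 − 52.17 = -19.77 kN.
R_Q = 68.61 + 52.17 = 120.8 kN.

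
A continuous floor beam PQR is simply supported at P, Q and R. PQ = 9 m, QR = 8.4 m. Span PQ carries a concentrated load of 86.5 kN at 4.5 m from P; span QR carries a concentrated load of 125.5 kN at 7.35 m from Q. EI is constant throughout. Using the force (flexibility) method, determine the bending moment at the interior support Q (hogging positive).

Release continuity at Q by inserting a hinge; the redundant is the internal moment M_Q. The primary structure is two simply-supported spans PQ and QR.
End slopes at the hinge Q, treating each span as simply supported:
  span PQ: point load 86.5 at a = 4.5: Pab(L + a)/(6LEI) = 437.9/EI
  span QR: point load 125.5 at a = 7.35: Pab(L + b)/(6LEI) = 181.6/EI
  relative rotation θ_0 = (437.9 + 181.6)/EI = 619.5/EI
A unit hogging moment at Q produces rotation L₁/(3EI) + L₂/(3EI) = 5.8/EI.
Slope continuity at Q: θ_0 = M_Q·5.8/EI, so M_Q = 619.5/5.8 = 106.8 kN·m (hogging).

M_Q = 106.8 kN·m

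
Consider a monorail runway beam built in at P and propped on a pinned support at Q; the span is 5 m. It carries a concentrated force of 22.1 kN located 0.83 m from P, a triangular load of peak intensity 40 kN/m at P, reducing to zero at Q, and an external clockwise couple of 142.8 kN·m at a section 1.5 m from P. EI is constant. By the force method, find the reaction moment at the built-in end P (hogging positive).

M_P = 114.3 kN·m

Take the reaction at Q as the redundant and release it; the primary structure is a cantilever fixed at P.
Downward deflection at the released point Q due to the loads:
  point load 22.1 at a = 0.83: Pa²(3L − a)/(6EI) = 35.96/EI
  triangular load, peak 40 at the fixed end: w₀L⁴/(30EI) = 833.3/EI
  clockwise couple 142.8 at a = 1.5: M₀a(2L − a)/(2EI) = 910.4/EI
  δ_0 = 1780/EI
Flexibility coefficient — unit upward force at Q: δ_{QQ} = L³/(3EI) = 41.67/EI.
The prop prevents deflection at Q: R_Q = δ_0/δ_{QQ} = 1780/41.67 = 42.71 kN.
Moment equilibrium about P: M_P = Σ(load moments about P) − R_Q·L = 327.8 − 42.71×5 = 114.3 kN·m.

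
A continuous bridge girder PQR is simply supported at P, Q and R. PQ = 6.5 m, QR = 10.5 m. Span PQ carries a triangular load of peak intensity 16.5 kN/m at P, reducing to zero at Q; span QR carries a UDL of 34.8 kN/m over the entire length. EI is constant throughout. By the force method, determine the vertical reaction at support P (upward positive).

Take M_Q as the redundant. Released structure: two simple spans PQ and QR with a hinge at Q.
Discontinuity in slope at Q on the released structure — sum the simple-span end rotations:
  span PQ: triangular load, peak 16.5: 7w₀L³/(360EI) = 88.11/EI
  span QR: UDL 34.8: wL³/(24EI) = 1679/EI
  relative rotation θ_0 = (88.11 + 1679)/EI = 1767/EI
A unit hogging moment at Q produces rotation L₁/(3EI) + L₂/(3EI) = 5.667/EI.
Slope continuity at Q: θ_0 = M_Q·5.667/EI, so M_Q = 1767/5.667 = 311.8 kN·m (hogging).
Span PQ, ΣM about P with M_Q applied at Q: R_Q^{PQ}·6.5 = 116.2 + 311.8, so R_Q^{PQ} = 65.84 kN and R_P = 53.62 − 65.84 = -12.21 kN.

R_P = -12.21 kN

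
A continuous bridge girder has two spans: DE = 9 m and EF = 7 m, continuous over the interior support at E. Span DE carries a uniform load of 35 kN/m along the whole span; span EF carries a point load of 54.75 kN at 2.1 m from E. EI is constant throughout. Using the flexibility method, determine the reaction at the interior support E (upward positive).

Insert a hinge at E; M_E is the redundant, and each span becomes simply supported.
Discontinuity in slope at E on the released structure — sum the simple-span end rotations:
  span DE: UDL 35: wL³/(24EI) = 1063/EI
  span EF: point load 54.75 at a = 2.1: Pab(L + b)/(6LEI) = 159.6/EI
  relative rotation θ_0 = (1063 + 159.6)/EI = 1223/EI
A unit hogging moment at E produces rotation L₁/(3EI) + L₂/(3EI) = 5.333/EI.
Compatibility: M_E·(L₁+L₂)/(3EI) = θ_0, giving M_E = 229.3 kN·m (hogging).
Span DE, ΣM about D with M_E applied at E: R_E^{DE}·9 = 1418 + 229.3, so R_E^{DE} = 183 kN and R_D = 315 − 183 = 132 kN.
Span EF, ΣM about F: R_E^{EF}·7 = 268.3 + 229.3, so R_E^{EF} = 71.08 kN and R_F = 54.75 − 71.08 = -16.33 kN.
R_E = 183 + 71.08 = 254.1 kN.

R_E = 254.1 kN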